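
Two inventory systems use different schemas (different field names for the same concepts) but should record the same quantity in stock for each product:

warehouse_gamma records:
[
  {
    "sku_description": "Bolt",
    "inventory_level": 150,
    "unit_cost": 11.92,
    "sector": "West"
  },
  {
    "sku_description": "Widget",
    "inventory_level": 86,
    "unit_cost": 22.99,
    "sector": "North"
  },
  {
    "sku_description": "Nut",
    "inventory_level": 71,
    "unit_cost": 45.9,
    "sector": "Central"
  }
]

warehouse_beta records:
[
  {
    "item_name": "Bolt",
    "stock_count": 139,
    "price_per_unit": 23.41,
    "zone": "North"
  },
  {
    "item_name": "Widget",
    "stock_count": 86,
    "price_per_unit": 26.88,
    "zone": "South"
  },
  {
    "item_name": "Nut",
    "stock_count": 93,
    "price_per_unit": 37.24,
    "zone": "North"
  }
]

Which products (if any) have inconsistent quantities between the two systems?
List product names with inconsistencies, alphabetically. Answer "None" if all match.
Bolt, Nut

Schema mappings:
- "sku_description" (warehouse_gamma) = "item_name" (warehouse_beta) = product name
- "inventory_level" (warehouse_gamma) = "stock_count" (warehouse_beta) = quantity

Comparison:
  Bolt: 150 vs 139 - MISMATCH
  Widget: 86 vs 86 - MATCH
  Nut: 71 vs 93 - MISMATCH

Products with inconsistencies: Bolt, Nut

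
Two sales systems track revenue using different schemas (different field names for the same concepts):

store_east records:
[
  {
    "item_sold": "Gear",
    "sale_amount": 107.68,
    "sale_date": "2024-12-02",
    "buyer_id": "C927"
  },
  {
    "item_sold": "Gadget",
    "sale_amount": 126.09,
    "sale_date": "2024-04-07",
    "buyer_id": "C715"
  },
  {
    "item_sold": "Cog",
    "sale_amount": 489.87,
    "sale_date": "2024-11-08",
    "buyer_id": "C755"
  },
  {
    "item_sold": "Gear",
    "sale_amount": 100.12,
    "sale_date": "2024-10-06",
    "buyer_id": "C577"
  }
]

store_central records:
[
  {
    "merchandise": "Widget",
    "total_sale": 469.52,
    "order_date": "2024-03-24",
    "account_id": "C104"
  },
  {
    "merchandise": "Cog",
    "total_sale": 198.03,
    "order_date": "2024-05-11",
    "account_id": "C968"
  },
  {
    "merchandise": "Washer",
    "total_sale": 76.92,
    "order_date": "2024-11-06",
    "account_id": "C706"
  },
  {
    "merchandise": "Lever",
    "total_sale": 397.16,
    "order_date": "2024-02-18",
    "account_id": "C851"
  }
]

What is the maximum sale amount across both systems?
489.87

Reconcile: "sale_amount" (store_east) = "total_sale" (store_central) = sale amount

Maximum in store_east: 489.87
Maximum in store_central: 469.52

Overall maximum: max(489.87, 469.52) = 489.87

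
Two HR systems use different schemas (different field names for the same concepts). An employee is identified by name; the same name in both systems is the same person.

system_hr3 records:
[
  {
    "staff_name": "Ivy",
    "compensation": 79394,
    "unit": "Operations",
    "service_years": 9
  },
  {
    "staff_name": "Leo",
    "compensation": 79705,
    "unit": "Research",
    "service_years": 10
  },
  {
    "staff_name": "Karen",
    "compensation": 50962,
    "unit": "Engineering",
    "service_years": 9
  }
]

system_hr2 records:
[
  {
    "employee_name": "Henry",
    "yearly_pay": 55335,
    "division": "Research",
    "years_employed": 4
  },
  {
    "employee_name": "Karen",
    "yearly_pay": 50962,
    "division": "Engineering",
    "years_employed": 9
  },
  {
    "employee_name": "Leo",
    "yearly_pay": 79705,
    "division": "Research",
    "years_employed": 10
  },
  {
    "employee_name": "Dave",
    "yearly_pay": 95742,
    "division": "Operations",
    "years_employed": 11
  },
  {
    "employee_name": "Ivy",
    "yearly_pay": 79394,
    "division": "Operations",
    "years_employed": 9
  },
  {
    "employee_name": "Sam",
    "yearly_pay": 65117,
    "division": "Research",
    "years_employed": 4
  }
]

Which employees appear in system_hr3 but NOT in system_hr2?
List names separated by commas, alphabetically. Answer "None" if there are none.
None

Schema mapping: "staff_name" (system_hr3) = "employee_name" (system_hr2) = employee name

Names in system_hr3: ['Ivy', 'Karen', 'Leo']
Names in system_hr2: ['Dave', 'Henry', 'Ivy', 'Karen', 'Leo', 'Sam']

In system_hr3 but not system_hr2: None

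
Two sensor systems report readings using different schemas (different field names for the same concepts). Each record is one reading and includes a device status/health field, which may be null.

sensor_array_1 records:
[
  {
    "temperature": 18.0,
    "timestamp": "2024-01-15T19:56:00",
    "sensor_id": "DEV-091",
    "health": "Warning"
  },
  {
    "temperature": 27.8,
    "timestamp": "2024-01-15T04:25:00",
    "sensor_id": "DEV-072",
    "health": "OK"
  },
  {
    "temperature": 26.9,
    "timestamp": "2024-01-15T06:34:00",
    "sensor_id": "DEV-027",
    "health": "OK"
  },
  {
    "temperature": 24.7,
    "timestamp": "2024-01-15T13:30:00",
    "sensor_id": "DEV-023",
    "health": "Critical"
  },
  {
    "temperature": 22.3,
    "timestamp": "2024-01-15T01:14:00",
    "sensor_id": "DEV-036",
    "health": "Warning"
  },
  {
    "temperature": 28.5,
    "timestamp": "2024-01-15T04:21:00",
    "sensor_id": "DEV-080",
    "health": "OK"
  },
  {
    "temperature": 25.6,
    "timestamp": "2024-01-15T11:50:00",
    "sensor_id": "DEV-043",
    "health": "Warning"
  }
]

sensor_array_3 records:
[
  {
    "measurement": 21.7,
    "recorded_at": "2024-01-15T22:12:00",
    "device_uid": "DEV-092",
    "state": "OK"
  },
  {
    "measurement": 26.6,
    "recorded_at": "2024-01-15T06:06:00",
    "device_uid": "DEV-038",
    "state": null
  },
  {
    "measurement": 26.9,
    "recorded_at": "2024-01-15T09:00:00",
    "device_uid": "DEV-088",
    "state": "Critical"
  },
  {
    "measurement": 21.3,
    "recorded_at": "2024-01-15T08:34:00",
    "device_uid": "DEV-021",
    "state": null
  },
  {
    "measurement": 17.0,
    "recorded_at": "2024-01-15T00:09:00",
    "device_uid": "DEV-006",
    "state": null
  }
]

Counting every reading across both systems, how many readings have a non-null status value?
9

Schema mapping: "health" (sensor_array_1) = "state" (sensor_array_3) = status

Non-null in sensor_array_1: 7
Non-null in sensor_array_3: 2

Total non-null: 7 + 2 = 9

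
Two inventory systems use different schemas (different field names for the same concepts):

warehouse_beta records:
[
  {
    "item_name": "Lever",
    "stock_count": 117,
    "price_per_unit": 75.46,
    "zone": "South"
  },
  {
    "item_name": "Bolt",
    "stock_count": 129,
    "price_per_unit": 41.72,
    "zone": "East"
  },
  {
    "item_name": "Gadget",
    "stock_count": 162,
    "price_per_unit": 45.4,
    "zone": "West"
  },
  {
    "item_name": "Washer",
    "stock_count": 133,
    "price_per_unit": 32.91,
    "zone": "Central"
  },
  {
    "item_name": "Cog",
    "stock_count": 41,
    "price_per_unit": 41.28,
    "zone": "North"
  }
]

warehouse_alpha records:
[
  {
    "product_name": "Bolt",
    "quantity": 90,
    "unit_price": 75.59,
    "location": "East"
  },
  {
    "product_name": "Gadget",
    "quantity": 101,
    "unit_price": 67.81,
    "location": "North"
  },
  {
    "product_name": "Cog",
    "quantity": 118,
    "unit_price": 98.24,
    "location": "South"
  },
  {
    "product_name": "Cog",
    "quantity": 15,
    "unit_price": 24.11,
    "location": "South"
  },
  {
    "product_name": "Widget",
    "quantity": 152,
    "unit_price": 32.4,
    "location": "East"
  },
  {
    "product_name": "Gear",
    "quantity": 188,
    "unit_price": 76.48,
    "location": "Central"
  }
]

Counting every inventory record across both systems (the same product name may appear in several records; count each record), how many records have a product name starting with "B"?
2

Schema mapping: "item_name" (warehouse_beta) = "product_name" (warehouse_alpha) = product name

Records with product name starting with "B" in warehouse_beta: 1
Records with product name starting with "B" in warehouse_alpha: 1

Total: 1 + 1 = 2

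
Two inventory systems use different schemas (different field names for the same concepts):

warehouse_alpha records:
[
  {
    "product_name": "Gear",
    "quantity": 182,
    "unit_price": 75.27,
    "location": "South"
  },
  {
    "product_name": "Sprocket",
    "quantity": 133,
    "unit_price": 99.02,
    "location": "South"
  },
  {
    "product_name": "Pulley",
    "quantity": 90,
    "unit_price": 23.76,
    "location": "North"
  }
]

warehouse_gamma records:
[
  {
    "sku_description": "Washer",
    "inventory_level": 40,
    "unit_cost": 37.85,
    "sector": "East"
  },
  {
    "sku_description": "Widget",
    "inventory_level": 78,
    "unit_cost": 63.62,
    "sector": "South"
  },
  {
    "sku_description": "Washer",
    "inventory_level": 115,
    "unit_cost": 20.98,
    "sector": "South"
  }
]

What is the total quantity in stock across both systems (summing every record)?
638

To reconcile these schemas, identify the field holding the quantity in stock in each system:
1. In warehouse_alpha it is "quantity"
2. In warehouse_gamma it is "inventory_level"

From warehouse_alpha: 182 + 133 + 90 = 405
From warehouse_gamma: 40 + 78 + 115 = 233

Total: 405 + 233 = 638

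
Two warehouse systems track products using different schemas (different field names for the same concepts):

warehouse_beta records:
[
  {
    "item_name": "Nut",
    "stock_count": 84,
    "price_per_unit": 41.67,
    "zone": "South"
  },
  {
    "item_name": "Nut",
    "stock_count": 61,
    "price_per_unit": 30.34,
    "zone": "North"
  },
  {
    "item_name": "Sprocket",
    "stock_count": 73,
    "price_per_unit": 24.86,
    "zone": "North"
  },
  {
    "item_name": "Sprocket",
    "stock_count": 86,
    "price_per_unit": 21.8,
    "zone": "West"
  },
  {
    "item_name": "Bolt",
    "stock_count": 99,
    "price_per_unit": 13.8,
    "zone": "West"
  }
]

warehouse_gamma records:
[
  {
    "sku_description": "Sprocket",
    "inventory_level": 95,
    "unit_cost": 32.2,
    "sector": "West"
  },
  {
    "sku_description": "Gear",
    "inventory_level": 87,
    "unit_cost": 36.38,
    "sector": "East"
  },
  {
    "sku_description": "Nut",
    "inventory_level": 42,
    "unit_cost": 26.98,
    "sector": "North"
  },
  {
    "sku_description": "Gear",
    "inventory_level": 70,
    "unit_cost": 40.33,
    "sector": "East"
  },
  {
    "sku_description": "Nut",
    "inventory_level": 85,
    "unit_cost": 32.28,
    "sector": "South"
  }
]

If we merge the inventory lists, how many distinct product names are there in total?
4

Schema mapping: "item_name" (warehouse_beta) = "sku_description" (warehouse_gamma) = product name

Products in warehouse_beta: ['Bolt', 'Nut', 'Sprocket']
Products in warehouse_gamma: ['Gear', 'Nut', 'Sprocket']

Union (unique products): ['Bolt', 'Gear', 'Nut', 'Sprocket']
Count: 4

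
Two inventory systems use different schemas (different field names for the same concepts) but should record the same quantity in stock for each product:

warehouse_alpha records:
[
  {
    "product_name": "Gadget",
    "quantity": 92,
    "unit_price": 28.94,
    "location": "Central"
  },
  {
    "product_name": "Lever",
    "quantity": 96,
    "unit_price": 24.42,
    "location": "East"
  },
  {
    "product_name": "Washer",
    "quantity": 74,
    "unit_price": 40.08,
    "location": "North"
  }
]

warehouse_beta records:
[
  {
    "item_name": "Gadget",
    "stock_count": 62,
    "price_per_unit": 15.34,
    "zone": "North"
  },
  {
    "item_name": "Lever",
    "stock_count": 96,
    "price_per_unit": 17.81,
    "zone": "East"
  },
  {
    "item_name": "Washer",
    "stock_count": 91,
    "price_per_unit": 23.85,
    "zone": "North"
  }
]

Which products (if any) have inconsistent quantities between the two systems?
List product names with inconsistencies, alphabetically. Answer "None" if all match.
Gadget, Washer

Schema mappings:
- "product_name" (warehouse_alpha) = "item_name" (warehouse_beta) = product name
- "quantity" (warehouse_alpha) = "stock_count" (warehouse_beta) = quantity

Comparison:
  Gadget: 92 vs 62 - MISMATCH
  Lever: 96 vs 96 - MATCH
  Washer: 74 vs 91 - MISMATCH

Products with inconsistencies: Gadget, Washer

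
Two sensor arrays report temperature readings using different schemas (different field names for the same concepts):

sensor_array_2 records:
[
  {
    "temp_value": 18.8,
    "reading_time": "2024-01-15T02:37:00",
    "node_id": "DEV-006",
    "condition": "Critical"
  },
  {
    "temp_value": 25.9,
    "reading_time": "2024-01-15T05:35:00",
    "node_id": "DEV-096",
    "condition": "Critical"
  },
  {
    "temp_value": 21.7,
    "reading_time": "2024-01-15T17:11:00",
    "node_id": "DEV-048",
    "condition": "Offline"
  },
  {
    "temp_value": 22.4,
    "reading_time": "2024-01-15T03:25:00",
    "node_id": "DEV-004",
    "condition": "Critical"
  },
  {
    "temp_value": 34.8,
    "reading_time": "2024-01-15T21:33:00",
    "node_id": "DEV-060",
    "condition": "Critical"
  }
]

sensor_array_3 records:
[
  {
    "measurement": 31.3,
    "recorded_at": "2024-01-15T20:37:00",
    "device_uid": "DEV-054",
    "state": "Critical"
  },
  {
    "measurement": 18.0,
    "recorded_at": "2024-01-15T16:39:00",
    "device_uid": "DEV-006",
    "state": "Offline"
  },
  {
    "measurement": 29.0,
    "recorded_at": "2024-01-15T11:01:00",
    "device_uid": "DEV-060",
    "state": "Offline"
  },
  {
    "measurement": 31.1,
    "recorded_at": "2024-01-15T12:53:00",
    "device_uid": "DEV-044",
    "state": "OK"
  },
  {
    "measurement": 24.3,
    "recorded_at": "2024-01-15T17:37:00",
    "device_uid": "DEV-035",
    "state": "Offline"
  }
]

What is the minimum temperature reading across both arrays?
18.0

Schema mapping: "temp_value" (sensor_array_2) = "measurement" (sensor_array_3) = temperature reading

Minimum in sensor_array_2: 18.8
Minimum in sensor_array_3: 18.0

Overall minimum: min(18.8, 18.0) = 18.0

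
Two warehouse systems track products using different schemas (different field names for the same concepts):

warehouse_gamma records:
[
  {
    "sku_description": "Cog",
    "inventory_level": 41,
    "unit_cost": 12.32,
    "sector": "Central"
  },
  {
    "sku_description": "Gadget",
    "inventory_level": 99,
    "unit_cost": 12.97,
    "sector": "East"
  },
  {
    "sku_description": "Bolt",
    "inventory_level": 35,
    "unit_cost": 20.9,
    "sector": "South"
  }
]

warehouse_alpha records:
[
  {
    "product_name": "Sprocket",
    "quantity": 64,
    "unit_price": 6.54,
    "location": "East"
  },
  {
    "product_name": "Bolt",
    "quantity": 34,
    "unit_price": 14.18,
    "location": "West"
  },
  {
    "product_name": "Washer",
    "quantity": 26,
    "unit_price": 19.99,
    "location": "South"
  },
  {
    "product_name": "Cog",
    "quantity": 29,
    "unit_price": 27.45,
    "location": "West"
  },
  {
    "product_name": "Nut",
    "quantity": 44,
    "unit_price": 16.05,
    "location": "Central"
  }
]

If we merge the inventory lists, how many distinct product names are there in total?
6

Schema mapping: "sku_description" (warehouse_gamma) = "product_name" (warehouse_alpha) = product name

Products in warehouse_gamma: ['Bolt', 'Cog', 'Gadget']
Products in warehouse_alpha: ['Bolt', 'Cog', 'Nut', 'Sprocket', 'Washer']

Union (unique products): ['Bolt', 'Cog', 'Gadget', 'Nut', 'Sprocket', 'Washer']
Count: 6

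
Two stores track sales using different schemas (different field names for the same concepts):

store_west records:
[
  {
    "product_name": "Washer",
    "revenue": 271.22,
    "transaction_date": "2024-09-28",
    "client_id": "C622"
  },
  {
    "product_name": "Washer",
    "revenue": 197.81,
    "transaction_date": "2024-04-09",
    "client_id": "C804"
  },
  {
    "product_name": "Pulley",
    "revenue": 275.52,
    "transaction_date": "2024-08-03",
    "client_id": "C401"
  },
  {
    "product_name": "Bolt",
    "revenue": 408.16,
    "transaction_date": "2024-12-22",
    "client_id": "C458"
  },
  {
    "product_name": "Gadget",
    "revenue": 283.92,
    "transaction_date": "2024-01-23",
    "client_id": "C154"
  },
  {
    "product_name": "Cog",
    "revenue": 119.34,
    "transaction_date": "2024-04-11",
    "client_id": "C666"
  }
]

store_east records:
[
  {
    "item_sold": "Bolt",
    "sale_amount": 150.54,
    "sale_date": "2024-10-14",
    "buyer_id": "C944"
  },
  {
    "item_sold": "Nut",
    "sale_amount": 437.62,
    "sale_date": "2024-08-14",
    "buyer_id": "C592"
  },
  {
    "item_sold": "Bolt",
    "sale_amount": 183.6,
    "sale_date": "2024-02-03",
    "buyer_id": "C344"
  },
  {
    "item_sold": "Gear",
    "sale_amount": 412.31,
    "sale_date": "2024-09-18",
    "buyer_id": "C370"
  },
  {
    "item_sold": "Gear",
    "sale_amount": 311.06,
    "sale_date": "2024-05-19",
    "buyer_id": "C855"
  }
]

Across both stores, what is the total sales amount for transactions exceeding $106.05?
3051.1

Schema mapping: "revenue" (store_west) = "sale_amount" (store_east) = sale amount

Sum of sales > $106.05 in store_west: 1555.97
Sum of sales > $106.05 in store_east: 1495.13

Total: 1555.97 + 1495.13 = 3051.1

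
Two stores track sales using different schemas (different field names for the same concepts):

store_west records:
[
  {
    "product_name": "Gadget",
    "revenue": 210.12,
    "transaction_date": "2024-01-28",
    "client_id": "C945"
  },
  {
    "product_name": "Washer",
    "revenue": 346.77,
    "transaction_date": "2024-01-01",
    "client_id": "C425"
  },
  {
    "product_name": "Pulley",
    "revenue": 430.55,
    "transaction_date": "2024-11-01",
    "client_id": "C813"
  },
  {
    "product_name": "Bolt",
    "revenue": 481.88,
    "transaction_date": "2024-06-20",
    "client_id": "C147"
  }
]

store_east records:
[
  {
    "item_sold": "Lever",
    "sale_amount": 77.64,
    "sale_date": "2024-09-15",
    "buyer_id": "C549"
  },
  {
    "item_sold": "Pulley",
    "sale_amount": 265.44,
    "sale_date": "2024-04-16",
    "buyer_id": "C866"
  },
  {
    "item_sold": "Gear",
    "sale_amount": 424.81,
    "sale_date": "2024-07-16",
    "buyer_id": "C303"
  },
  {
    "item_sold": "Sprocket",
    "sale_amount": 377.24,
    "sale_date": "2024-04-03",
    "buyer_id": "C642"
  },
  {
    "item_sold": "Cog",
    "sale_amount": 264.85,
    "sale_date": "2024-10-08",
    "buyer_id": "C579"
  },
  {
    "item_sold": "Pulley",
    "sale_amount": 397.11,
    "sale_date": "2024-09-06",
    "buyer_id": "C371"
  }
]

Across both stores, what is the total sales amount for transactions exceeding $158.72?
3198.77

Schema mapping: "revenue" (store_west) = "sale_amount" (store_east) = sale amount

Sum of sales > $158.72 in store_west: 1469.32
Sum of sales > $158.72 in store_east: 1729.45

Total: 1469.32 + 1729.45 = 3198.77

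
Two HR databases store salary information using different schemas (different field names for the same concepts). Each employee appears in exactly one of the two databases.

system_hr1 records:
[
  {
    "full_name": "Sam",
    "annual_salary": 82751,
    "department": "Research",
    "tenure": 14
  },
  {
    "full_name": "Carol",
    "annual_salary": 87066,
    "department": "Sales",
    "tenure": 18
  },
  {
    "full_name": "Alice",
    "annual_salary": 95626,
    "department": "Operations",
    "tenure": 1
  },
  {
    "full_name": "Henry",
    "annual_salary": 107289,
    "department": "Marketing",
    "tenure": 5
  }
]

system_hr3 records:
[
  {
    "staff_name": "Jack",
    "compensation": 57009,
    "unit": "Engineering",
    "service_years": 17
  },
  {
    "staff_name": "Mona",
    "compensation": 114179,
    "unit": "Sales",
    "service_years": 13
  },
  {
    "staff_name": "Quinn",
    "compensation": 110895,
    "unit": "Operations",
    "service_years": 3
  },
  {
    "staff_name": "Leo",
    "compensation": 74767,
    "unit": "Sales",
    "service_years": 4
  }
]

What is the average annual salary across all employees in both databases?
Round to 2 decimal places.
91197.75

Schema mapping: "annual_salary" (system_hr1) = "compensation" (system_hr3) = annual salary

All salaries: [82751, 87066, 95626, 107289, 57009, 114179, 110895, 74767]
Sum: 729582
Count: 8
Average: 729582 / 8 = 91197.75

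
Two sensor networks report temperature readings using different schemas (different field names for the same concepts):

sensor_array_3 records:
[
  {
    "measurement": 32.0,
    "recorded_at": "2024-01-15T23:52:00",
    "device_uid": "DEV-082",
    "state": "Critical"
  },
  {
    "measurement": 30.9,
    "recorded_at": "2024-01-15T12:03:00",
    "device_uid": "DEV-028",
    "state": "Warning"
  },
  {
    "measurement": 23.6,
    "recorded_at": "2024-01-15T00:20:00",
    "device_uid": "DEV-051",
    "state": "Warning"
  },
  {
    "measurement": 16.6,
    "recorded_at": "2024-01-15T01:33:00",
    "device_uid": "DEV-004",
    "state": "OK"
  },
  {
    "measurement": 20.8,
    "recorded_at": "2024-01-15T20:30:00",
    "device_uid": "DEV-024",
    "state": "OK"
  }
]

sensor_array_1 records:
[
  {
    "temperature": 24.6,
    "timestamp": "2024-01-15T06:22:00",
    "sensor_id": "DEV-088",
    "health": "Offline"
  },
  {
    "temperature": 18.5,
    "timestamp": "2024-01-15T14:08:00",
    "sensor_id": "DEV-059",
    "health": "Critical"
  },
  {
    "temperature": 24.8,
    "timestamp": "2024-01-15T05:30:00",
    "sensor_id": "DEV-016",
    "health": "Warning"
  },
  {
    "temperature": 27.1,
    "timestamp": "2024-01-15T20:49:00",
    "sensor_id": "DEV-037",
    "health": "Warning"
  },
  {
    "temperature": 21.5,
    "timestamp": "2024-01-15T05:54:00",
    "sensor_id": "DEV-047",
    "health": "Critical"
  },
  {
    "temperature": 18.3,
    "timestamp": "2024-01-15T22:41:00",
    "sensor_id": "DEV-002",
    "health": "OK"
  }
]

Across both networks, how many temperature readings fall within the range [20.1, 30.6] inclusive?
6

Schema mapping: "measurement" (sensor_array_3) = "temperature" (sensor_array_1) = temperature

Readings in [20.1, 30.6] from sensor_array_3: 2
Readings in [20.1, 30.6] from sensor_array_1: 4

Total count: 2 + 4 = 6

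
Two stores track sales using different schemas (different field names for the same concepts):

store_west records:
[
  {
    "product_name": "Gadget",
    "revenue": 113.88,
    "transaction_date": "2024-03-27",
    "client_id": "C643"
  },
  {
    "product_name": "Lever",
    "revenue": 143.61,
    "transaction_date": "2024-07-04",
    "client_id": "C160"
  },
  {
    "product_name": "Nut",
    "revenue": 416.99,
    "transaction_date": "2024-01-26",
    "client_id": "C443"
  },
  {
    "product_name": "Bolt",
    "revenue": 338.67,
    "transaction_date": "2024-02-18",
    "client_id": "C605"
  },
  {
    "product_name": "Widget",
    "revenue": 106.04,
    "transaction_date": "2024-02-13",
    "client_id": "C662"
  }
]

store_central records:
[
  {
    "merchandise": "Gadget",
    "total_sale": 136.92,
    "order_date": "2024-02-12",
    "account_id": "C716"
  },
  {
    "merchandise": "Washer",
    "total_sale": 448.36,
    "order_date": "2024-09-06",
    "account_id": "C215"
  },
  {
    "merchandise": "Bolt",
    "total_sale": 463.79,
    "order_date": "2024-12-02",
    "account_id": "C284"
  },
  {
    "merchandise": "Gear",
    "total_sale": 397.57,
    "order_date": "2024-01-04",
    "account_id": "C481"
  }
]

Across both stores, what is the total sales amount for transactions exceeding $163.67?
2065.38

Schema mapping: "revenue" (store_west) = "total_sale" (store_central) = sale amount

Sum of sales > $163.67 in store_west: 755.66
Sum of sales > $163.67 in store_central: 1309.72

Total: 755.66 + 1309.72 = 2065.38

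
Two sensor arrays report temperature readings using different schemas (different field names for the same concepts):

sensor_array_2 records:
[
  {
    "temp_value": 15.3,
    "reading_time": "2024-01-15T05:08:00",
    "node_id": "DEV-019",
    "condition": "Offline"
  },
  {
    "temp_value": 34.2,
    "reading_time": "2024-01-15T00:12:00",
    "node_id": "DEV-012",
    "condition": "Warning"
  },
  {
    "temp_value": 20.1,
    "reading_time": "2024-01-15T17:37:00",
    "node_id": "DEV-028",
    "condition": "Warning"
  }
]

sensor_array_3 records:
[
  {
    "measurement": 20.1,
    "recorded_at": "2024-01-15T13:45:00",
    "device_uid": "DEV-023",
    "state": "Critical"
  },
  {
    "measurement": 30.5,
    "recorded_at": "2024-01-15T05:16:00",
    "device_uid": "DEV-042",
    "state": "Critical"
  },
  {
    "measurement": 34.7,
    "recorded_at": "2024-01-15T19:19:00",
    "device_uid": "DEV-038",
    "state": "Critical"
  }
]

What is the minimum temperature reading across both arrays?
15.3

Schema mapping: "temp_value" (sensor_array_2) = "measurement" (sensor_array_3) = temperature reading

Minimum in sensor_array_2: 15.3
Minimum in sensor_array_3: 20.1

Overall minimum: min(15.3, 20.1) = 15.3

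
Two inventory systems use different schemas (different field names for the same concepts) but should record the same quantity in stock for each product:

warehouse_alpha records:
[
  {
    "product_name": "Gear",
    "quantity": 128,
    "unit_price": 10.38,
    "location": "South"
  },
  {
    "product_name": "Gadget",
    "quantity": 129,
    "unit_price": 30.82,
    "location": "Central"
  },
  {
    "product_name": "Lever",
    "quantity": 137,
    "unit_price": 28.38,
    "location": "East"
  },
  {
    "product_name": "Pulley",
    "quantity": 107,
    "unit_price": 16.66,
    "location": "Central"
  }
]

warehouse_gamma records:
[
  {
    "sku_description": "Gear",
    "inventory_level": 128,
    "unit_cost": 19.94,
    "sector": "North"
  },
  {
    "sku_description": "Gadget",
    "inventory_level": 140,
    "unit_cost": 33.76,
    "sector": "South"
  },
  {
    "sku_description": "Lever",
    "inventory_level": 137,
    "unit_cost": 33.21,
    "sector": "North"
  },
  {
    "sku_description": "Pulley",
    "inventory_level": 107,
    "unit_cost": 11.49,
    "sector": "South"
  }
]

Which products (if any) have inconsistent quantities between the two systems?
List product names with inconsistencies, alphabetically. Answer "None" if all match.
Gadget

Schema mappings:
- "product_name" (warehouse_alpha) = "sku_description" (warehouse_gamma) = product name
- "quantity" (warehouse_alpha) = "inventory_level" (warehouse_gamma) = quantity

Comparison:
  Gear: 128 vs 128 - MATCH
  Gadget: 129 vs 140 - MISMATCH
  Lever: 137 vs 137 - MATCH
  Pulley: 107 vs 107 - MATCH

Products with inconsistencies: Gadget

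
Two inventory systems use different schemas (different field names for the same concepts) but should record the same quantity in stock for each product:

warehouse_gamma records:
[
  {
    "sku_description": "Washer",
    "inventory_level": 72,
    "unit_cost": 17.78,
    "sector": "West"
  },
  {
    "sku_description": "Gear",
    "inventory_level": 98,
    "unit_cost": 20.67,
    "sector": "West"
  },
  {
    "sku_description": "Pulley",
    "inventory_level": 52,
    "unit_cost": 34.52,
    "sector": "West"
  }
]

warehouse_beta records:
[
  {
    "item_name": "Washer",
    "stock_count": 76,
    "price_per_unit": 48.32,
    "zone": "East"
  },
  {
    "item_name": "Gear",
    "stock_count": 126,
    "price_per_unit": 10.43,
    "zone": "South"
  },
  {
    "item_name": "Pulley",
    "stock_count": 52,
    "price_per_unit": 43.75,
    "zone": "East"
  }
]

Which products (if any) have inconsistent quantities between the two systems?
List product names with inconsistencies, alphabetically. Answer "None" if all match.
Gear, Washer

Schema mappings:
- "sku_description" (warehouse_gamma) = "item_name" (warehouse_beta) = product name
- "inventory_level" (warehouse_gamma) = "stock_count" (warehouse_beta) = quantity

Comparison:
  Washer: 72 vs 76 - MISMATCH
  Gear: 98 vs 126 - MISMATCH
  Pulley: 52 vs 52 - MATCH

Products with inconsistencies: Gear, Washer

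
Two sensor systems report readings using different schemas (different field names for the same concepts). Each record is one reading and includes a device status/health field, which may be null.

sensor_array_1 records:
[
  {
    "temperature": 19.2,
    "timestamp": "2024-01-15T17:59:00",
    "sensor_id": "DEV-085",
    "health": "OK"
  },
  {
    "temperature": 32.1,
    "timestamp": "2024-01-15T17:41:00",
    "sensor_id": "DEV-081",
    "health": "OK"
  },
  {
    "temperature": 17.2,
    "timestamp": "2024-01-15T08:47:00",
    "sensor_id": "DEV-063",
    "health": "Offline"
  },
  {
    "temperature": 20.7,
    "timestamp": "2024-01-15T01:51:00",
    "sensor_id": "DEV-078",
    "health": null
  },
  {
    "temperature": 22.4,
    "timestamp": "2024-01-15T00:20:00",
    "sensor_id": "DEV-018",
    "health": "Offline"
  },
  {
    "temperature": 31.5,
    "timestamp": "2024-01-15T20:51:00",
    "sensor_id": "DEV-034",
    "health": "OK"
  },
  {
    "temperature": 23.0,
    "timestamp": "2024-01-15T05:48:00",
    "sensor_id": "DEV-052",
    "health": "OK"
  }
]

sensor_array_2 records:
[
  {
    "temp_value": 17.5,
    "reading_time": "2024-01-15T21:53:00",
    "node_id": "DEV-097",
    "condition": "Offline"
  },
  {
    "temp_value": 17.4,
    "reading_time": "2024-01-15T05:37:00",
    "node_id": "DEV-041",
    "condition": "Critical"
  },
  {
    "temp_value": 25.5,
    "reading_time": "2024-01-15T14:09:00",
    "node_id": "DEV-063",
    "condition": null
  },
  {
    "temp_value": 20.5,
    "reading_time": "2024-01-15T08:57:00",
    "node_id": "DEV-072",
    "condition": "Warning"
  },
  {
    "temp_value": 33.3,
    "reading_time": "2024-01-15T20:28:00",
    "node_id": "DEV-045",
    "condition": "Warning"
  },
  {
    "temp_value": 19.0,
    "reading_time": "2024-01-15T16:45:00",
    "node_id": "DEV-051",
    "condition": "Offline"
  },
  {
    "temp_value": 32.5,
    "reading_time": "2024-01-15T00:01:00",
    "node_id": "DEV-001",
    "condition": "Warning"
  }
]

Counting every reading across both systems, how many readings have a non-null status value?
12

Schema mapping: "health" (sensor_array_1) = "condition" (sensor_array_2) = status

Non-null in sensor_array_1: 6
Non-null in sensor_array_2: 6

Total non-null: 6 + 6 = 12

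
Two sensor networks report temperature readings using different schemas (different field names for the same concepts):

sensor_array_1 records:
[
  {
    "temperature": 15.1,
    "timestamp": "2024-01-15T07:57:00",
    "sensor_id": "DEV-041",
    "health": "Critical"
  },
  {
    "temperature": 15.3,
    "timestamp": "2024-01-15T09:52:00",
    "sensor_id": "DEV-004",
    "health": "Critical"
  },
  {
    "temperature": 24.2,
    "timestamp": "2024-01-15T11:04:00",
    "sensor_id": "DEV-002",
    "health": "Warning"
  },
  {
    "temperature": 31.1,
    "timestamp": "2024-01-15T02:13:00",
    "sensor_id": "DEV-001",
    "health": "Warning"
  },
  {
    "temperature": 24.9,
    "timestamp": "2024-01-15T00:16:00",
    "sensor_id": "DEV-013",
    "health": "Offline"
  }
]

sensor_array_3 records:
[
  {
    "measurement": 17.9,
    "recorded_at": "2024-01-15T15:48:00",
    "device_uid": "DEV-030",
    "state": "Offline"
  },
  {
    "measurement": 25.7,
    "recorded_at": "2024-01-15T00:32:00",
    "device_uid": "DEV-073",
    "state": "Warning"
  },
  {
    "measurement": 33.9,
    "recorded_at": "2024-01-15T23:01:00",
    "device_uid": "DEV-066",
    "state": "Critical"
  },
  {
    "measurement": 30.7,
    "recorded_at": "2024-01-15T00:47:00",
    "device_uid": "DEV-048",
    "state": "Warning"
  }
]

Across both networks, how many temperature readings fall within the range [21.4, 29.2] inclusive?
3

Schema mapping: "temperature" (sensor_array_1) = "measurement" (sensor_array_3) = temperature

Readings in [21.4, 29.2] from sensor_array_1: 2
Readings in [21.4, 29.2] from sensor_array_3: 1

Total count: 2 + 1 = 3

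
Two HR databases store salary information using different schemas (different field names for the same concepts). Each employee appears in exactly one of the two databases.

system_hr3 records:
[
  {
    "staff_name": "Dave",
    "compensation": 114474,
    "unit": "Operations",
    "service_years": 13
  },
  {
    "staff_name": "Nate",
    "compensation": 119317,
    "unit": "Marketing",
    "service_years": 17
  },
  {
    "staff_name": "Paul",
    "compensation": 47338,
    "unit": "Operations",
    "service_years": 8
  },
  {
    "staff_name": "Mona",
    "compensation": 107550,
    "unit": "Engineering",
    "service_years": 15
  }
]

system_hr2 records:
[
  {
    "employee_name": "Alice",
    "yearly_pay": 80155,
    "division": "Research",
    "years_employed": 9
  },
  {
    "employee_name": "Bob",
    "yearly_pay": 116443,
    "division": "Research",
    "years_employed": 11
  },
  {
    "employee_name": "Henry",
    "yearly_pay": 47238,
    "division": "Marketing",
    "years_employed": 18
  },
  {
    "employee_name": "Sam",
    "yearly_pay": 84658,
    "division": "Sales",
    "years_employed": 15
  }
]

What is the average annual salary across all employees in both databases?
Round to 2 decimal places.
89646.63

Schema mapping: "compensation" (system_hr3) = "yearly_pay" (system_hr2) = annual salary

All salaries: [114474, 119317, 47338, 107550, 80155, 116443, 47238, 84658]
Sum: 717173
Count: 8
Average: 717173 / 8 = 89646.63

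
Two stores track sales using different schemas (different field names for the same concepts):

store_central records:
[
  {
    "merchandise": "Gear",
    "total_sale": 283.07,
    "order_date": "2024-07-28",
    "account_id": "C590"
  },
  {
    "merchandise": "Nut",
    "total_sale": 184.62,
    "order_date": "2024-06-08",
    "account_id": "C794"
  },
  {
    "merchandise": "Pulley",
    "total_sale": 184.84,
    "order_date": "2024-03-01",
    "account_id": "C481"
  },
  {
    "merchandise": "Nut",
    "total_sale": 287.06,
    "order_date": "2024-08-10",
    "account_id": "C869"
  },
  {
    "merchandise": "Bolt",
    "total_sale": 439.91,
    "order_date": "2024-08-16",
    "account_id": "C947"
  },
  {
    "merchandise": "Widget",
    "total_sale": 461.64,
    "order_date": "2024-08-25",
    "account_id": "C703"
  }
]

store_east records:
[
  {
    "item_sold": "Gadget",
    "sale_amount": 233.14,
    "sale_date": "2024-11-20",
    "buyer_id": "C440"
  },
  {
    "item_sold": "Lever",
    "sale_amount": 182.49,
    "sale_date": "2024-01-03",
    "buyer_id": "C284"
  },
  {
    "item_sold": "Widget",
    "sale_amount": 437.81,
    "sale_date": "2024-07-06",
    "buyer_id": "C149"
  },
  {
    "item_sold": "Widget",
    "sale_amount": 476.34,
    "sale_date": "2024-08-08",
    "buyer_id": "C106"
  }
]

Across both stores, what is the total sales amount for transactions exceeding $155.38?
3170.92

Schema mapping: "total_sale" (store_central) = "sale_amount" (store_east) = sale amount

Sum of sales > $155.38 in store_central: 1841.14
Sum of sales > $155.38 in store_east: 1329.78

Total: 1841.14 + 1329.78 = 3170.92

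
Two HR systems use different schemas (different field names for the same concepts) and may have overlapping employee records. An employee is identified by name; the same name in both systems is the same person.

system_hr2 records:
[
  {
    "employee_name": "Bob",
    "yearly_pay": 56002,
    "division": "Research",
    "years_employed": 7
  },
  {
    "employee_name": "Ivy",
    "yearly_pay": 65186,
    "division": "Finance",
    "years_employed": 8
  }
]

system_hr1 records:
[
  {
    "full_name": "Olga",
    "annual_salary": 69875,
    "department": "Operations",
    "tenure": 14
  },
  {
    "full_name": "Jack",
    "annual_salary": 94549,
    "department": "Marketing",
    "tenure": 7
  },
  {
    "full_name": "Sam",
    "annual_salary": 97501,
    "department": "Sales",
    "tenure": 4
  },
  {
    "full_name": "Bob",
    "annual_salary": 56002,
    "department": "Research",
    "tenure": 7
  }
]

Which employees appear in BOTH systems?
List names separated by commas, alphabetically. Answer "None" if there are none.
Bob

Schema mapping: "employee_name" (system_hr2) = "full_name" (system_hr1) = employee name

Names in system_hr2: ['Bob', 'Ivy']
Names in system_hr1: ['Bob', 'Jack', 'Olga', 'Sam']

Intersection: ['Bob']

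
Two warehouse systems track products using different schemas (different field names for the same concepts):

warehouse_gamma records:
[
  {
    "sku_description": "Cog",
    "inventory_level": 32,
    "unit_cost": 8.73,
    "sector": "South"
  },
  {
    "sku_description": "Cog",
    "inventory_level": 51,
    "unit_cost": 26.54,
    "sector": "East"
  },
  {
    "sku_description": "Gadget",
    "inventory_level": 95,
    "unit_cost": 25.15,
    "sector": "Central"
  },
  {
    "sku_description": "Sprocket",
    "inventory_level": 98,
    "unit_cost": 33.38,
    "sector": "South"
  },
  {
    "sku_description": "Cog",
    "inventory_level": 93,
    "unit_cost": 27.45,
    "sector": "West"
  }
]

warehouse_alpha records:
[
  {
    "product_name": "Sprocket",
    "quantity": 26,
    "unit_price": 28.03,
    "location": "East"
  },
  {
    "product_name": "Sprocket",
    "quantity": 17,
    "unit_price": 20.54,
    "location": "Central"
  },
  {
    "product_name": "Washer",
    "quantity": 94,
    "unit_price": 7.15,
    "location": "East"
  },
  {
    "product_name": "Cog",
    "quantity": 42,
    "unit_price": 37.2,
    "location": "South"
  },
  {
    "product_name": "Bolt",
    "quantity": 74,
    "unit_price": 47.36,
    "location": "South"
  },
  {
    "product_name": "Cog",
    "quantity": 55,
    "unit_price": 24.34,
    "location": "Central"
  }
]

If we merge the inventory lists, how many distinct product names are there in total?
5

Schema mapping: "sku_description" (warehouse_gamma) = "product_name" (warehouse_alpha) = product name

Products in warehouse_gamma: ['Cog', 'Gadget', 'Sprocket']
Products in warehouse_alpha: ['Bolt', 'Cog', 'Sprocket', 'Washer']

Union (unique products): ['Bolt', 'Cog', 'Gadget', 'Sprocket', 'Washer']
Count: 5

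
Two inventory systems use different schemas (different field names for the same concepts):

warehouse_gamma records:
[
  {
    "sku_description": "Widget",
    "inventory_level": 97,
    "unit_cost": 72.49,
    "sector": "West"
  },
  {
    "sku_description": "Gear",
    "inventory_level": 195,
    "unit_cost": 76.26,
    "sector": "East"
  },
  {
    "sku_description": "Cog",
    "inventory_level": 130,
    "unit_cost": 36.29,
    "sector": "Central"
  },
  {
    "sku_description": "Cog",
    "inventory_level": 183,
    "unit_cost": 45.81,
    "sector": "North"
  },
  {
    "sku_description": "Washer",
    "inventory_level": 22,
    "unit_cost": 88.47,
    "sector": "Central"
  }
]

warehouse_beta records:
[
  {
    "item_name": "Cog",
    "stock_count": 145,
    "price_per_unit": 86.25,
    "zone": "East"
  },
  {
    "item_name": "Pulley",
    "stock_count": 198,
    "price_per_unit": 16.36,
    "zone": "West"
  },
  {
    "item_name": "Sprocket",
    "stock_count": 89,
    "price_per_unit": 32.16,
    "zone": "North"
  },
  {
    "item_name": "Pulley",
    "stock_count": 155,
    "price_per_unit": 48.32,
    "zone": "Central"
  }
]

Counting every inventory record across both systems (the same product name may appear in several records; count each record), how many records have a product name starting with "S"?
1

Schema mapping: "sku_description" (warehouse_gamma) = "item_name" (warehouse_beta) = product name

Records with product name starting with "S" in warehouse_gamma: 0
Records with product name starting with "S" in warehouse_beta: 1

Total: 0 + 1 = 1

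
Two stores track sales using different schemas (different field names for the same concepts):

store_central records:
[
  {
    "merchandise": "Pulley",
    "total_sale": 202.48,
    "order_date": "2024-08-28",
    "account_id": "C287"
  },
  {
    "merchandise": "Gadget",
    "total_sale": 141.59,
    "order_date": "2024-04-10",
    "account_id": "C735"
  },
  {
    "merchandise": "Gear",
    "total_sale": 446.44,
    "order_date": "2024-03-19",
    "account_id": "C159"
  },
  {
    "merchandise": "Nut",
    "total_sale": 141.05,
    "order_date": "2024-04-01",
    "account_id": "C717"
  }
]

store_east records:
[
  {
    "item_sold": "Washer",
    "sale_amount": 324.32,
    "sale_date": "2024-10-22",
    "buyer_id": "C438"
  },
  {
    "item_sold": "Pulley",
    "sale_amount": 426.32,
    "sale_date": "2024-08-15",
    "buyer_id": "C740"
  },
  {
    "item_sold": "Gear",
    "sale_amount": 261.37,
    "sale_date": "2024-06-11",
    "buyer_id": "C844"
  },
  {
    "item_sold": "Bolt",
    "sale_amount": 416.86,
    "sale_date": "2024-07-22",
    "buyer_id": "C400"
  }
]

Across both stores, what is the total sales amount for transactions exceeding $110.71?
2360.43

Schema mapping: "total_sale" (store_central) = "sale_amount" (store_east) = sale amount

Sum of sales > $110.71 in store_central: 931.56
Sum of sales > $110.71 in store_east: 1428.87

Total: 931.56 + 1428.87 = 2360.43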